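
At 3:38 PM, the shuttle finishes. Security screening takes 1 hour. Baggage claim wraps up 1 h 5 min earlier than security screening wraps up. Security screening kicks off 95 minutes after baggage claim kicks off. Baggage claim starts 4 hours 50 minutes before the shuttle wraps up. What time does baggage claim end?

Baggage claim starts at 3:38 PM − 290 min = 10:48 AM.
Security screening starts at 10:48 AM + 95 min = 12:23 PM.
Security screening ends at 12:23 PM + 60 min = 1:23 PM.
Baggage claim ends at 1:23 PM − 65 min = 12:18 PM.

12:18 PM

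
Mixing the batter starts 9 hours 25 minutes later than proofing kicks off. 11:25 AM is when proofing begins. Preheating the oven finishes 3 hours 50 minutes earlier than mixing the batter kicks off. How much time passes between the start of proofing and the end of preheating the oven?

Mixing the batter starts at 11:25 AM + 565 min = 8:50 PM.
Preheating the oven ends at 8:50 PM − 230 min = 5:00 PM.
From 11:25 AM to 5:00 PM is 5 hours 35 minutes.

5 hours 35 minutes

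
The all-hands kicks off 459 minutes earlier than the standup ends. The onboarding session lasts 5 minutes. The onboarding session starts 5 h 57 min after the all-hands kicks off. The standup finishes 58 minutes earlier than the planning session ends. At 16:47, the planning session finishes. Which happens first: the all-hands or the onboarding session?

The standup ends at 16:47 − 58 min = 15:49.
The all-hands starts at 15:49 − 459 min = 08:10.
The onboarding session starts at 08:10 + 357 min = 14:07.
The all-hands starts at 08:10 and the onboarding session starts at 14:07, so the all-hands is first.

the all-hands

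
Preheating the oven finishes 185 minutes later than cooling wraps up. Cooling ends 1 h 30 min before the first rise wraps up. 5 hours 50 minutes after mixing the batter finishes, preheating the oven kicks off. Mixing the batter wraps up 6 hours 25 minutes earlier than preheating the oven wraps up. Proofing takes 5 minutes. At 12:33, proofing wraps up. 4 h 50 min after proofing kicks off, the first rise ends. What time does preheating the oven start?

Proofing starts at 12:33 − 5 min = 12:28.
The first rise ends at 12:28 + 290 min = 17:18.
Cooling ends at 17:18 − 90 min = 15:48.
Preheating the oven ends at 15:48 + 185 min = 18:53.
Mixing the batter ends at 18:53 − 385 min = 12:28.
Preheating the oven starts at 12:28 + 350 min = 18:18.

18:18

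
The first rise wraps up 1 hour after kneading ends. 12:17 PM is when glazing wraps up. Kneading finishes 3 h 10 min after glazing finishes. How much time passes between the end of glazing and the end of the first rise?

Kneading ends at 12:17 PM + 190 min = 3:27 PM.
The first rise ends at 3:27 PM + 60 min = 4:27 PM.
From 12:17 PM to 4:27 PM is 4 h 10 min.

4 h 10 min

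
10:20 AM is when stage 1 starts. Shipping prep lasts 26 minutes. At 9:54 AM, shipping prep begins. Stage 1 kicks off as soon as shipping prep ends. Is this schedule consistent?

Yes

Shipping prep ends at 9:54 AM + 26 min = 10:20 AM.
So stage 1 starts at 10:20 AM.
That matches the stated 10:20 AM, so the schedule is consistent.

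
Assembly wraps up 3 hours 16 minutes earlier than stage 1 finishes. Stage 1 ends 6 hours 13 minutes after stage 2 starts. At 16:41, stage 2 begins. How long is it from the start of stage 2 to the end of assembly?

Stage 1 ends at 16:41 + 373 min = 22:54.
Assembly ends at 22:54 − 196 min = 19:38.
From 16:41 to 19:38 is 177 minutes.

177 minutes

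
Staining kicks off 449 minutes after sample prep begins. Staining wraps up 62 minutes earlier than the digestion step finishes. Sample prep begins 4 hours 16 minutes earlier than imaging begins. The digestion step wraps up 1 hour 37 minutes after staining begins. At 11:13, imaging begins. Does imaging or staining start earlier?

imaging

Sample prep starts at 11:13 − 256 min = 06:57.
Staining starts at 06:57 + 449 min = 14:26.
Imaging starts at 11:13 and staining starts at 14:26, so imaging is first.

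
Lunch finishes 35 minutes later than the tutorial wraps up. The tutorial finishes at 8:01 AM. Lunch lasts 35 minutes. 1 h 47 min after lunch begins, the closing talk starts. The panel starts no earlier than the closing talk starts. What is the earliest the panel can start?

9:48 AM

Lunch ends at 8:01 AM + 35 min = 8:36 AM.
Lunch starts at 8:36 AM − 35 min = 8:01 AM.
The closing talk starts at 8:01 AM + 107 min = 9:48 AM.
The panel is bounded by the closing talk, so the earliest it can start is 9:48 AM.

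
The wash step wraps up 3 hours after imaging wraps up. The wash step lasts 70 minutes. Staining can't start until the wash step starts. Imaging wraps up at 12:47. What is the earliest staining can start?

14:37

The wash step ends at 12:47 + 180 min = 15:47.
The wash step starts at 15:47 − 70 min = 14:37.
Staining is bounded by the wash step, so the earliest it can start is 14:37.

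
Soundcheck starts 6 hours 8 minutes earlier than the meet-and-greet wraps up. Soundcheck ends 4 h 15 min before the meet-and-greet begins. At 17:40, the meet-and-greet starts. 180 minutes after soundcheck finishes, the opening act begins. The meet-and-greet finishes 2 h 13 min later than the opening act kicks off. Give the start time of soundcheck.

Soundcheck ends at 17:40 − 255 min = 13:25.
The opening act starts at 13:25 + 180 min = 16:25.
The meet-and-greet ends at 16:25 + 133 min = 18:38.
Soundcheck starts at 18:38 − 368 min = 12:30.

12:30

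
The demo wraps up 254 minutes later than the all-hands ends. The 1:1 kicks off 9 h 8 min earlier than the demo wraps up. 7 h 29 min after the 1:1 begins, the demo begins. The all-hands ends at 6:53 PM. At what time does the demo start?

9:28 PM

The demo ends at 6:53 PM + 254 min = 11:07 PM.
The 1:1 starts at 11:07 PM − 548 min = 1:59 PM.
The demo starts at 1:59 PM + 449 min = 9:28 PM.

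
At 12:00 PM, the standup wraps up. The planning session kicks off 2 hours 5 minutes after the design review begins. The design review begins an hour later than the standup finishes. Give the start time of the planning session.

The design review starts at 12:00 PM + 60 min = 1:00 PM.
The planning session starts at 1:00 PM + 125 min = 3:05 PM.

3:05 PM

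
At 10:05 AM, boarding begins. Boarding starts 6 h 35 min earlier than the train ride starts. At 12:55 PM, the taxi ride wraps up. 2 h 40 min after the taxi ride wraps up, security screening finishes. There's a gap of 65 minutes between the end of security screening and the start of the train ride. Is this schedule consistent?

Yes

Security screening ends at 12:55 PM + 160 min = 3:35 PM.
The train ride starts at 3:35 PM + 65 min = 4:40 PM.
Boarding starts at 4:40 PM − 395 min = 10:05 AM.
That matches the stated 10:05 AM, so the schedule is consistent.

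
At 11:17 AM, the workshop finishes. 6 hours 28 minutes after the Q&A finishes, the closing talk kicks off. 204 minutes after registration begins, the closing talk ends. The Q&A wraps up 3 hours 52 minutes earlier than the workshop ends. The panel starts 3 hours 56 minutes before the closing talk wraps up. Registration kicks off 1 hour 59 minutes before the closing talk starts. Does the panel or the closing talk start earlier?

The Q&A ends at 11:17 AM − 232 min = 7:25 AM.
The closing talk starts at 7:25 AM + 388 min = 1:53 PM.
Registration starts at 1:53 PM − 119 min = 11:54 AM.
The closing talk ends at 11:54 AM + 204 min = 3:18 PM.
The panel starts at 3:18 PM − 236 min = 11:22 AM.
The panel starts at 11:22 AM and the closing talk starts at 1:53 PM, so the panel is first.

the panel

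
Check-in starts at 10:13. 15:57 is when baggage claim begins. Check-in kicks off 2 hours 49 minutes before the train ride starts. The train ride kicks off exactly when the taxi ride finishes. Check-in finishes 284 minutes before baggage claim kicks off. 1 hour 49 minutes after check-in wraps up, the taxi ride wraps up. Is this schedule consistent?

Yes

Check-in ends at 15:57 − 284 min = 11:13.
The taxi ride ends at 11:13 + 109 min = 13:02.
So the train ride starts at 13:02.
Check-in starts at 13:02 − 169 min = 10:13.
That matches the stated 10:13, so the schedule is consistent.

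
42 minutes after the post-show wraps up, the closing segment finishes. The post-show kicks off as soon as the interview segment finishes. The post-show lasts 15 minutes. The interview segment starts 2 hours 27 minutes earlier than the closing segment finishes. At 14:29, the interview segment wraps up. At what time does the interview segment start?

The post-show starts at 14:29.
The post-show ends at 14:29 + 15 min = 14:44.
The closing segment ends at 14:44 + 42 min = 15:26.
The interview segment starts at 15:26 − 147 min = 12:59.

12:59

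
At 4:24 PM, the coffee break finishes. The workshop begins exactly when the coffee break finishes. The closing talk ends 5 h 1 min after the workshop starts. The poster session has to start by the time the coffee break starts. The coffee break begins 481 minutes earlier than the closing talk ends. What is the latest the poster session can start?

1:24 PM

The workshop starts at 4:24 PM.
The closing talk ends at 4:24 PM + 301 min = 9:25 PM.
The coffee break starts at 9:25 PM − 481 min = 1:24 PM.
The poster session is bounded by the coffee break, so the latest it can start is 1:24 PM.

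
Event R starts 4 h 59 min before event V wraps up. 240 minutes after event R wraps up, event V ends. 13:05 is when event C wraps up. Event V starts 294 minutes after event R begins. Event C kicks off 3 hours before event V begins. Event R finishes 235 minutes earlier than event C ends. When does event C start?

Event R ends at 13:05 − 235 min = 09:10.
Event V ends at 09:10 + 240 min = 13:10.
Event R starts at 13:10 − 299 min = 08:11.
Event V starts at 08:11 + 294 min = 13:05.
Event C starts at 13:05 − 180 min = 10:05.

10:05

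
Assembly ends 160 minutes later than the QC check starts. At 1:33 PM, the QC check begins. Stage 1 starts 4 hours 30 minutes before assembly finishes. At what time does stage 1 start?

11:43 AM

Assembly ends at 1:33 PM + 160 min = 4:13 PM.
Stage 1 starts at 4:13 PM − 270 min = 11:43 AM.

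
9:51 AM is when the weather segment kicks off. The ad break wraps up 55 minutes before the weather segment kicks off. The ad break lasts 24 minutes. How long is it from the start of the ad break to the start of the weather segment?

79 minutes

The ad break ends at 9:51 AM − 55 min = 8:56 AM.
The ad break starts at 8:56 AM − 24 min = 8:32 AM.
From 8:32 AM to 9:51 AM is 79 minutes.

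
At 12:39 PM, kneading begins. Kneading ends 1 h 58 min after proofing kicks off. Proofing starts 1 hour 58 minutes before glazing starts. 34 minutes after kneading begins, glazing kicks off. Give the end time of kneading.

1:13 PM

Glazing starts at 12:39 PM + 34 min = 1:13 PM.
Proofing starts at 1:13 PM − 118 min = 11:15 AM.
Kneading ends at 11:15 AM + 118 min = 1:13 PM.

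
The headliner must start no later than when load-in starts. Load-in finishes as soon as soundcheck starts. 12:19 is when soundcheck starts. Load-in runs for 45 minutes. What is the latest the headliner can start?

11:34

Load-in ends at 12:19.
Load-in starts at 12:19 − 45 min = 11:34.
The headliner is bounded by load-in, so the latest it can start is 11:34.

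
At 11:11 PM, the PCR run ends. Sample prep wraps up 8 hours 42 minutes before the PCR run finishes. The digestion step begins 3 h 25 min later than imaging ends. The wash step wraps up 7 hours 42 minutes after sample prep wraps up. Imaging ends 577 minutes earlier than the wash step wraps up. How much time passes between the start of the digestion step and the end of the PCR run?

Sample prep ends at 11:11 PM − 522 min = 2:29 PM.
The wash step ends at 2:29 PM + 462 min = 10:11 PM.
Imaging ends at 10:11 PM − 577 min = 12:34 PM.
The digestion step starts at 12:34 PM + 205 min = 3:59 PM.
From 3:59 PM to 11:11 PM is 7 h 12 min.

7 h 12 min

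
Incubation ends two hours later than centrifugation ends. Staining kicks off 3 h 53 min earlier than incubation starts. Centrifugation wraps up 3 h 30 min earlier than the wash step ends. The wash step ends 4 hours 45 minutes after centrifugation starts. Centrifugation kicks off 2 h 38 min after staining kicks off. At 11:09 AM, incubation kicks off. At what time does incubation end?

Staining starts at 11:09 AM − 233 min = 7:16 AM.
Centrifugation starts at 7:16 AM + 158 min = 9:54 AM.
The wash step ends at 9:54 AM + 285 min = 2:39 PM.
Centrifugation ends at 2:39 PM − 210 min = 11:09 AM.
Incubation ends at 11:09 AM + 120 min = 1:09 PM.

1:09 PM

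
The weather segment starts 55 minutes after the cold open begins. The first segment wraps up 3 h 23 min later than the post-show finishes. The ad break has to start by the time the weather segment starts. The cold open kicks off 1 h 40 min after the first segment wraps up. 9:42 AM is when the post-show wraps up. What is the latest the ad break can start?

3:40 PM

The first segment ends at 9:42 AM + 203 min = 1:05 PM.
The cold open starts at 1:05 PM + 100 min = 2:45 PM.
The weather segment starts at 2:45 PM + 55 min = 3:40 PM.
The ad break is bounded by the weather segment, so the latest it can start is 3:40 PM.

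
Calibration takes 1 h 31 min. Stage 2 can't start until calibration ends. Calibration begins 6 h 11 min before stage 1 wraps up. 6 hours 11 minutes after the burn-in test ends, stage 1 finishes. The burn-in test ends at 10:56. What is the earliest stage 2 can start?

12:27

Stage 1 ends at 10:56 + 371 min = 17:07.
Calibration starts at 17:07 − 371 min = 10:56.
Calibration ends at 10:56 + 91 min = 12:27.
Stage 2 is bounded by calibration, so the earliest it can start is 12:27.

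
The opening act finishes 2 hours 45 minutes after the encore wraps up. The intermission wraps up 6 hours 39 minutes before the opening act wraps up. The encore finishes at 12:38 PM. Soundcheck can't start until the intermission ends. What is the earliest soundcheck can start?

The opening act ends at 12:38 PM + 165 min = 3:23 PM.
The intermission ends at 3:23 PM − 399 min = 8:44 AM.
Soundcheck is bounded by the intermission, so the earliest it can start is 8:44 AM.

8:44 AM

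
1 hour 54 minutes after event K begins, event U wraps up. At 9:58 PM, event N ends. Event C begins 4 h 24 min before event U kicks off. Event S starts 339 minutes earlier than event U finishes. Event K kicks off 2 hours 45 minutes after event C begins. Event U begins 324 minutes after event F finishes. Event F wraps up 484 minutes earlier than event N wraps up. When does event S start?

1:54 PM

Event F ends at 9:58 PM − 484 min = 1:54 PM.
Event U starts at 1:54 PM + 324 min = 7:18 PM.
Event C starts at 7:18 PM − 264 min = 2:54 PM.
Event K starts at 2:54 PM + 165 min = 5:39 PM.
Event U ends at 5:39 PM + 114 min = 7:33 PM.
Event S starts at 7:33 PM − 339 min = 1:54 PM.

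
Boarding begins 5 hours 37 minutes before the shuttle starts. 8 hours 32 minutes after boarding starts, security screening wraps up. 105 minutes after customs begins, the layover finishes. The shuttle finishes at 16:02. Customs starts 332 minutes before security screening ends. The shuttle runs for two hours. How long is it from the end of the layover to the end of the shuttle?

172 minutes

The shuttle starts at 16:02 − 120 min = 14:02.
Boarding starts at 14:02 − 337 min = 08:25.
Security screening ends at 08:25 + 512 min = 16:57.
Customs starts at 16:57 − 332 min = 11:25.
The layover ends at 11:25 + 105 min = 13:10.
From 13:10 to 16:02 is 172 minutes.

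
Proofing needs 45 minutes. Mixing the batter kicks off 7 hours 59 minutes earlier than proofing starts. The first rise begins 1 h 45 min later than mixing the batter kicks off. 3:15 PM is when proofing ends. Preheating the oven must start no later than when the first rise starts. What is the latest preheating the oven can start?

Proofing starts at 3:15 PM − 45 min = 2:30 PM.
Mixing the batter starts at 2:30 PM − 479 min = 6:31 AM.
The first rise starts at 6:31 AM + 105 min = 8:16 AM.
Preheating the oven is bounded by the first rise, so the latest it can start is 8:16 AM.

8:16 AM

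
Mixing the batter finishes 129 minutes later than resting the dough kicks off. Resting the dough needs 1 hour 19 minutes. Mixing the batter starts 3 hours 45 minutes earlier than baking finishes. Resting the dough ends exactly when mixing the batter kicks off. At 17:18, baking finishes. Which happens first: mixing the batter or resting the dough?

Mixing the batter starts at 17:18 − 225 min = 13:33.
So resting the dough ends at 13:33.
Resting the dough starts at 13:33 − 79 min = 12:14.
Mixing the batter starts at 13:33 and resting the dough starts at 12:14, so resting the dough is first.

resting the dough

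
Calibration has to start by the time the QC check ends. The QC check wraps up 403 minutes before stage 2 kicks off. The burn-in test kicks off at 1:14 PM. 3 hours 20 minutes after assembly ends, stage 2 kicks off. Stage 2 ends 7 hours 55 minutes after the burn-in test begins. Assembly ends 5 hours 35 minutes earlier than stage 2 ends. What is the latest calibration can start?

Stage 2 ends at 1:14 PM + 475 min = 9:09 PM.
Assembly ends at 9:09 PM − 335 min = 3:34 PM.
Stage 2 starts at 3:34 PM + 200 min = 6:54 PM.
The QC check ends at 6:54 PM − 403 min = 12:11 PM.
Calibration is bounded by the QC check, so the latest it can start is 12:11 PM.

12:11 PM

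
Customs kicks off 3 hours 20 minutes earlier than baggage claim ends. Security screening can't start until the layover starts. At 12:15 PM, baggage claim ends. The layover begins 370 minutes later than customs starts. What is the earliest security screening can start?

3:05 PM

Customs starts at 12:15 PM − 200 min = 8:55 AM.
The layover starts at 8:55 AM + 370 min = 3:05 PM.
Security screening is bounded by the layover, so the earliest it can start is 3:05 PM.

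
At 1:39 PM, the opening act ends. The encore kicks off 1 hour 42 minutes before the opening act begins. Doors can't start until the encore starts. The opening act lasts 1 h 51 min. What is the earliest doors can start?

10:06 AM

The opening act starts at 1:39 PM − 111 min = 11:48 AM.
The encore starts at 11:48 AM − 102 min = 10:06 AM.
Doors is bounded by the encore, so the earliest it can start is 10:06 AM.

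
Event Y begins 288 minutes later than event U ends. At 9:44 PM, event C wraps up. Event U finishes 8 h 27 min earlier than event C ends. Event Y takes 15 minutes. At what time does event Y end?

Event U ends at 9:44 PM − 507 min = 1:17 PM.
Event Y starts at 1:17 PM + 288 min = 6:05 PM.
Event Y ends at 6:05 PM + 15 min = 6:20 PM.

6:20 PM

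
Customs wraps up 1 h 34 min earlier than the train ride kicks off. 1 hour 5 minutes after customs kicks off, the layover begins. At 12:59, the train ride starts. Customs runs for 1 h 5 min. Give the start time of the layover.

11:25

Customs ends at 12:59 − 94 min = 11:25.
Customs starts at 11:25 − 65 min = 10:20.
The layover starts at 10:20 + 65 min = 11:25.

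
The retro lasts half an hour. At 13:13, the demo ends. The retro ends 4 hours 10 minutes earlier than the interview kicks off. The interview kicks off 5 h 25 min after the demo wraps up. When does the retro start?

The interview starts at 13:13 + 325 min = 18:38.
The retro ends at 18:38 − 250 min = 14:28.
The retro starts at 14:28 − 30 min = 13:58.

13:58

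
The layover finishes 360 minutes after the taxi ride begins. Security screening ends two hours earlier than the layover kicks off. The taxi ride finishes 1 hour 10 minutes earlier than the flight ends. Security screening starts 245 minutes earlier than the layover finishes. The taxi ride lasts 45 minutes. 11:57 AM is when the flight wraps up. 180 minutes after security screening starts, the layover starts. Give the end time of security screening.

The taxi ride ends at 11:57 AM − 70 min = 10:47 AM.
The taxi ride starts at 10:47 AM − 45 min = 10:02 AM.
The layover ends at 10:02 AM + 360 min = 4:02 PM.
Security screening starts at 4:02 PM − 245 min = 11:57 AM.
The layover starts at 11:57 AM + 180 min = 2:57 PM.
Security screening ends at 2:57 PM − 120 min = 12:57 PM.

12:57 PM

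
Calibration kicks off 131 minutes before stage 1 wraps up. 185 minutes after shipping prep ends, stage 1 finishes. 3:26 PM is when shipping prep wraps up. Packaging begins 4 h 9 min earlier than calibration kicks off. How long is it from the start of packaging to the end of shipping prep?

3 h 15 min

Stage 1 ends at 3:26 PM + 185 min = 6:31 PM.
Calibration starts at 6:31 PM − 131 min = 4:20 PM.
Packaging starts at 4:20 PM − 249 min = 12:11 PM.
From 12:11 PM to 3:26 PM is 3 h 15 min.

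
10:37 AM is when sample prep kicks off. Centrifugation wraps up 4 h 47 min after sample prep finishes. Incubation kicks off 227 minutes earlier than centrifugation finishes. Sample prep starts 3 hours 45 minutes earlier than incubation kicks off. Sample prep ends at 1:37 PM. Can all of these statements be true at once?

No

Centrifugation ends at 1:37 PM + 287 min = 6:24 PM.
Incubation starts at 6:24 PM − 227 min = 2:37 PM.
Sample prep starts at 2:37 PM − 225 min = 10:52 AM.
But sample prep is also said to start at 10:37 AM — a 15-minute conflict.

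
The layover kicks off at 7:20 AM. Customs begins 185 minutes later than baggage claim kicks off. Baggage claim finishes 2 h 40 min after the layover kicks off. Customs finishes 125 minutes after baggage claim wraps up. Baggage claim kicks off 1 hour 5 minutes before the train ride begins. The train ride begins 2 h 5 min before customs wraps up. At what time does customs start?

Baggage claim ends at 7:20 AM + 160 min = 10:00 AM.
Customs ends at 10:00 AM + 125 min = 12:05 PM.
The train ride starts at 12:05 PM − 125 min = 10:00 AM.
Baggage claim starts at 10:00 AM − 65 min = 8:55 AM.
Customs starts at 8:55 AM + 185 min = 12:00 PM.

12:00 PM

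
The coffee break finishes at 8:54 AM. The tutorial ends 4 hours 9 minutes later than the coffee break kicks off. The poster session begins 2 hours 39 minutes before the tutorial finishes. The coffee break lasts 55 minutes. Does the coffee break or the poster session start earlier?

the coffee break

The coffee break starts at 8:54 AM − 55 min = 7:59 AM.
The tutorial ends at 7:59 AM + 249 min = 12:08 PM.
The poster session starts at 12:08 PM − 159 min = 9:29 AM.
The coffee break starts at 7:59 AM and the poster session starts at 9:29 AM, so the coffee break is first.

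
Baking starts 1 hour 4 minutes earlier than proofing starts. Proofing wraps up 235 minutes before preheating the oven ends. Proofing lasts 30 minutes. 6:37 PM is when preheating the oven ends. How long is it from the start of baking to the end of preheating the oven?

329 minutes

Proofing ends at 6:37 PM − 235 min = 2:42 PM.
Proofing starts at 2:42 PM − 30 min = 2:12 PM.
Baking starts at 2:12 PM − 64 min = 1:08 PM.
From 1:08 PM to 6:37 PM is 329 minutes.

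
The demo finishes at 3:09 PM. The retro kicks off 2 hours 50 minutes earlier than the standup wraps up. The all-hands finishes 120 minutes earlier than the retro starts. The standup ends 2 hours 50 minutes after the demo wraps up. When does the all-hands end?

1:09 PM

The standup ends at 3:09 PM + 170 min = 5:59 PM.
The retro starts at 5:59 PM − 170 min = 3:09 PM.
The all-hands ends at 3:09 PM − 120 min = 1:09 PM.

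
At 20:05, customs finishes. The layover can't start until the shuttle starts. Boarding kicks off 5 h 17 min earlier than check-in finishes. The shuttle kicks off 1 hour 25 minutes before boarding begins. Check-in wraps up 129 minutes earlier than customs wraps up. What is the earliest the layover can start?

Check-in ends at 20:05 − 129 min = 17:56.
Boarding starts at 17:56 − 317 min = 12:39.
The shuttle starts at 12:39 − 85 min = 11:14.
The layover is bounded by the shuttle, so the earliest it can start is 11:14.

11:14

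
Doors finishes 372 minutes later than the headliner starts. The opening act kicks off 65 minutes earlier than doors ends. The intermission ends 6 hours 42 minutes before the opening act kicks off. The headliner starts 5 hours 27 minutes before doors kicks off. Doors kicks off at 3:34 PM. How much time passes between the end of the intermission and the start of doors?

7 hours 2 minutes

The headliner starts at 3:34 PM − 327 min = 10:07 AM.
Doors ends at 10:07 AM + 372 min = 4:19 PM.
The opening act starts at 4:19 PM − 65 min = 3:14 PM.
The intermission ends at 3:14 PM − 402 min = 8:32 AM.
From 8:32 AM to 3:34 PM is 7 hours 2 minutes.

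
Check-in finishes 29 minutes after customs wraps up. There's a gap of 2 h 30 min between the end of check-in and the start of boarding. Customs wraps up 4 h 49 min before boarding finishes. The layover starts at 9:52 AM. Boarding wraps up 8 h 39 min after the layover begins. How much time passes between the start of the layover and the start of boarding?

Boarding ends at 9:52 AM + 519 min = 6:31 PM.
Customs ends at 6:31 PM − 289 min = 1:42 PM.
Check-in ends at 1:42 PM + 29 min = 2:11 PM.
Boarding starts at 2:11 PM + 150 min = 4:41 PM.
From 9:52 AM to 4:41 PM is 6 h 49 min.

6 h 49 min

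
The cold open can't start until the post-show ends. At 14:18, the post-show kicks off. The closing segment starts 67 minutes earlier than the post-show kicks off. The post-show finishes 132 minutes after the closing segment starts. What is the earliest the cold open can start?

The closing segment starts at 14:18 − 67 min = 13:11.
The post-show ends at 13:11 + 132 min = 15:23.
The cold open is bounded by the post-show, so the earliest it can start is 15:23.

15:23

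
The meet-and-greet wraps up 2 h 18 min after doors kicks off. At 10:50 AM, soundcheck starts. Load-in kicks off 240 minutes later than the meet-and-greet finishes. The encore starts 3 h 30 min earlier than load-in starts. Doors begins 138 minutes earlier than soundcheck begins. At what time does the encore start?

Doors starts at 10:50 AM − 138 min = 8:32 AM.
The meet-and-greet ends at 8:32 AM + 138 min = 10:50 AM.
Load-in starts at 10:50 AM + 240 min = 2:50 PM.
The encore starts at 2:50 PM − 210 min = 11:20 AM.

11:20 AM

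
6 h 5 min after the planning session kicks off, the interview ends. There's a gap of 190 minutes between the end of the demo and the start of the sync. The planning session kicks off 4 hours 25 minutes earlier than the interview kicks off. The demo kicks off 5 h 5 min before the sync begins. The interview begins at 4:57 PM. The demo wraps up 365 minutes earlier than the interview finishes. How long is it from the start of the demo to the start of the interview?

The planning session starts at 4:57 PM − 265 min = 12:32 PM.
The interview ends at 12:32 PM + 365 min = 6:37 PM.
The demo ends at 6:37 PM − 365 min = 12:32 PM.
The sync starts at 12:32 PM + 190 min = 3:42 PM.
The demo starts at 3:42 PM − 305 min = 10:37 AM.
From 10:37 AM to 4:57 PM is 6 hours 20 minutes.

6 hours 20 minutes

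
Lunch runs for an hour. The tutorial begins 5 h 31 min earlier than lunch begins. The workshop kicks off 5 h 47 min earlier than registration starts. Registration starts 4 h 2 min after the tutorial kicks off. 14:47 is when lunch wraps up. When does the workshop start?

Lunch starts at 14:47 − 60 min = 13:47.
The tutorial starts at 13:47 − 331 min = 08:16.
Registration starts at 08:16 + 242 min = 12:18.
The workshop starts at 12:18 − 347 min = 06:31.

06:31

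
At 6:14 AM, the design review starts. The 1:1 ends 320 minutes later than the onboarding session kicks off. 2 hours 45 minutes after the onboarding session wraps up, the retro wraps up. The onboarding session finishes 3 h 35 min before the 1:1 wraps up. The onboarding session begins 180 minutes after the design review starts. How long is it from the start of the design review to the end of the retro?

The onboarding session starts at 6:14 AM + 180 min = 9:14 AM.
The 1:1 ends at 9:14 AM + 320 min = 2:34 PM.
The onboarding session ends at 2:34 PM − 215 min = 10:59 AM.
The retro ends at 10:59 AM + 165 min = 1:44 PM.
From 6:14 AM to 1:44 PM is 7.5 hours.

7.5 hours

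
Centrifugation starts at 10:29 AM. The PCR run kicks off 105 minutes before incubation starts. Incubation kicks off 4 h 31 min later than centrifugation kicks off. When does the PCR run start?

Incubation starts at 10:29 AM + 271 min = 3:00 PM.
The PCR run starts at 3:00 PM − 105 min = 1:15 PM.

1:15 PM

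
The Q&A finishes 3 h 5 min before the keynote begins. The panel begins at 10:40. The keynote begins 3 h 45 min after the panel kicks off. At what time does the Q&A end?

The keynote starts at 10:40 + 225 min = 14:25.
The Q&A ends at 14:25 − 185 min = 11:20.

11:20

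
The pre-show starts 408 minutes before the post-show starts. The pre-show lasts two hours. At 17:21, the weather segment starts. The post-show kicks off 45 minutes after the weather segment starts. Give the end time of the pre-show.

13:18

The post-show starts at 17:21 + 45 min = 18:06.
The pre-show starts at 18:06 − 408 min = 11:18.
The pre-show ends at 11:18 + 120 min = 13:18.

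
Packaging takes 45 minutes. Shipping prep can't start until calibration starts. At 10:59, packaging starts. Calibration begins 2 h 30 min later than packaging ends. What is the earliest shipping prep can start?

Packaging ends at 10:59 + 45 min = 11:44.
Calibration starts at 11:44 + 150 min = 14:14.
Shipping prep is bounded by calibration, so the earliest it can start is 14:14.

14:14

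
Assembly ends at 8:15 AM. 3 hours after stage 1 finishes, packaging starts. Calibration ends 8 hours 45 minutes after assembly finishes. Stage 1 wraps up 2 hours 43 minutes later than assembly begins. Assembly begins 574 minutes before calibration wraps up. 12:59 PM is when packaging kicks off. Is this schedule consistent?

Calibration ends at 8:15 AM + 525 min = 5:00 PM.
Assembly starts at 5:00 PM − 574 min = 7:26 AM.
Stage 1 ends at 7:26 AM + 163 min = 10:09 AM.
Packaging starts at 10:09 AM + 180 min = 1:09 PM.
But packaging is also said to start at 12:59 PM — a 10-minute conflict.

No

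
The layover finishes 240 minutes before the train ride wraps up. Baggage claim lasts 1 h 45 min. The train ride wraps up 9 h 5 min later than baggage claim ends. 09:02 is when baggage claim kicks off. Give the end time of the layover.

15:52

Baggage claim ends at 09:02 + 105 min = 10:47.
The train ride ends at 10:47 + 545 min = 19:52.
The layover ends at 19:52 − 240 min = 15:52.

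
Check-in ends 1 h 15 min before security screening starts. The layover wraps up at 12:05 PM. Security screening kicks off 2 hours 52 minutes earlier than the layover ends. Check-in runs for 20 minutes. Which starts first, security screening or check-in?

Security screening starts at 12:05 PM − 172 min = 9:13 AM.
Check-in ends at 9:13 AM − 75 min = 7:58 AM.
Check-in starts at 7:58 AM − 20 min = 7:38 AM.
Security screening starts at 9:13 AM and check-in starts at 7:38 AM, so check-in is first.

check-in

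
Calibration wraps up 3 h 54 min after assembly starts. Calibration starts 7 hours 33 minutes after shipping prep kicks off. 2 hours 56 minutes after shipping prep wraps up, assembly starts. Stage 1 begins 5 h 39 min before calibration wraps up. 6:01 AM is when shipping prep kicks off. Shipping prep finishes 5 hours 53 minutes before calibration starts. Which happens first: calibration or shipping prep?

shipping prep

Calibration starts at 6:01 AM + 453 min = 1:34 PM.
Calibration starts at 1:34 PM and shipping prep starts at 6:01 AM, so shipping prep is first.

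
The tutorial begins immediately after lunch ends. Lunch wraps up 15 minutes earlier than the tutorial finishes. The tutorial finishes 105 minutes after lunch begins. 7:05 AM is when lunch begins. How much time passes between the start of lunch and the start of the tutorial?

1.5 hours

The tutorial ends at 7:05 AM + 105 min = 8:50 AM.
Lunch ends at 8:50 AM − 15 min = 8:35 AM.
So the tutorial starts at 8:35 AM.
From 7:05 AM to 8:35 AM is 1.5 hours.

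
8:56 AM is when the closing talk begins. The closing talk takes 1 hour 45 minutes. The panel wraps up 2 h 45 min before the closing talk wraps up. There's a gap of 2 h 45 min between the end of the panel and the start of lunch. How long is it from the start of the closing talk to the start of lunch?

The closing talk ends at 8:56 AM + 105 min = 10:41 AM.
The panel ends at 10:41 AM − 165 min = 7:56 AM.
Lunch starts at 7:56 AM + 165 min = 10:41 AM.
From 8:56 AM to 10:41 AM is 1 h 45 min.

1 h 45 min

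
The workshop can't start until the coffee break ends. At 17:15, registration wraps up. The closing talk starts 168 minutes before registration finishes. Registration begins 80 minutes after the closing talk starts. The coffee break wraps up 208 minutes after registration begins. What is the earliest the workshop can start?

The closing talk starts at 17:15 − 168 min = 14:27.
Registration starts at 14:27 + 80 min = 15:47.
The coffee break ends at 15:47 + 208 min = 19:15.
The workshop is bounded by the coffee break, so the earliest it can start is 19:15.

19:15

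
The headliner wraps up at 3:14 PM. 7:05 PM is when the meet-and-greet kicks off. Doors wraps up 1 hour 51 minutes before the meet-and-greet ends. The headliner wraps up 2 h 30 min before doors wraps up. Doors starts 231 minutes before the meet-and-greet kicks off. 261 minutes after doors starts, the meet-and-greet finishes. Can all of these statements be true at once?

Yes

Doors starts at 7:05 PM − 231 min = 3:14 PM.
The meet-and-greet ends at 3:14 PM + 261 min = 7:35 PM.
Doors ends at 7:35 PM − 111 min = 5:44 PM.
The headliner ends at 5:44 PM − 150 min = 3:14 PM.
That matches the stated 3:14 PM, so the schedule is consistent.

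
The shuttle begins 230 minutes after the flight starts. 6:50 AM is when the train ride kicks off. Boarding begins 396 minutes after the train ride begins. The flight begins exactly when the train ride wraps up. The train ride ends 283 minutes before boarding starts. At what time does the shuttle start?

Boarding starts at 6:50 AM + 396 min = 1:26 PM.
The train ride ends at 1:26 PM − 283 min = 8:43 AM.
So the flight starts at 8:43 AM.
The shuttle starts at 8:43 AM + 230 min = 12:33 PM.

12:33 PM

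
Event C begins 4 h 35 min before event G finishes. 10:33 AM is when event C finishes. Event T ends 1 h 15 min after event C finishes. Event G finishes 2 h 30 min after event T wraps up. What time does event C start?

9:43 AM

Event T ends at 10:33 AM + 75 min = 11:48 AM.
Event G ends at 11:48 AM + 150 min = 2:18 PM.
Event C starts at 2:18 PM − 275 min = 9:43 AM.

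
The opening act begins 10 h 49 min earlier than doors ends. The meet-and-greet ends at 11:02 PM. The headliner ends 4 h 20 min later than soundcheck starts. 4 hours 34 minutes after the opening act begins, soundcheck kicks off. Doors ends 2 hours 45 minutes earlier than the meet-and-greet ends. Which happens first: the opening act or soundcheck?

Doors ends at 11:02 PM − 165 min = 8:17 PM.
The opening act starts at 8:17 PM − 649 min = 9:28 AM.
Soundcheck starts at 9:28 AM + 274 min = 2:02 PM.
The opening act starts at 9:28 AM and soundcheck starts at 2:02 PM, so the opening act is first.

the opening act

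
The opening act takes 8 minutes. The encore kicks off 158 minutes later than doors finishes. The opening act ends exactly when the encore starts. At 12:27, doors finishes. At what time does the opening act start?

The encore starts at 12:27 + 158 min = 15:05.
So the opening act ends at 15:05.
The opening act starts at 15:05 − 8 min = 14:57.

14:57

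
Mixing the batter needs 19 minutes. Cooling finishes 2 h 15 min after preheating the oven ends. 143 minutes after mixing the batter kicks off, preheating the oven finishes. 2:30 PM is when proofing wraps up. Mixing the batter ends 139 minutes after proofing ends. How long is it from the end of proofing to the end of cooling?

Mixing the batter ends at 2:30 PM + 139 min = 4:49 PM.
Mixing the batter starts at 4:49 PM − 19 min = 4:30 PM.
Preheating the oven ends at 4:30 PM + 143 min = 6:53 PM.
Cooling ends at 6:53 PM + 135 min = 9:08 PM.
From 2:30 PM to 9:08 PM is 6 h 38 min.

6 h 38 min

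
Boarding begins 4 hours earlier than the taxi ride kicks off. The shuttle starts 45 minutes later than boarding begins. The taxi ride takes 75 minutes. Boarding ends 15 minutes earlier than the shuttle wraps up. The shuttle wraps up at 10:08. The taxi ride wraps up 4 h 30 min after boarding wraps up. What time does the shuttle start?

Boarding ends at 10:08 − 15 min = 09:53.
The taxi ride ends at 09:53 + 270 min = 14:23.
The taxi ride starts at 14:23 − 75 min = 13:08.
Boarding starts at 13:08 − 240 min = 09:08.
The shuttle starts at 09:08 + 45 min = 09:53.

09:53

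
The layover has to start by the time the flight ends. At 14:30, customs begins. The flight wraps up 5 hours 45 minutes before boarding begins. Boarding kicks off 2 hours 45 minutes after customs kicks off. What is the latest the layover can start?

11:30

Boarding starts at 14:30 + 165 min = 17:15.
The flight ends at 17:15 − 345 min = 11:30.
The layover is bounded by the flight, so the latest it can start is 11:30.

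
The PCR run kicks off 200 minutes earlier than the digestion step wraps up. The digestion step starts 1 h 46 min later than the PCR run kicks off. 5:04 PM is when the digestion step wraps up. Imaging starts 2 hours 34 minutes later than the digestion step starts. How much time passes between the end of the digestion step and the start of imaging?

an hour

The PCR run starts at 5:04 PM − 200 min = 1:44 PM.
The digestion step starts at 1:44 PM + 106 min = 3:30 PM.
Imaging starts at 3:30 PM + 154 min = 6:04 PM.
From 5:04 PM to 6:04 PM is an hour.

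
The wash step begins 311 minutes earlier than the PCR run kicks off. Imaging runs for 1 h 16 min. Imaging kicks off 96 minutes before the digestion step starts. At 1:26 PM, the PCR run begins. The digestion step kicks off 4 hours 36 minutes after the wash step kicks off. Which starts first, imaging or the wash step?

the wash step

The wash step starts at 1:26 PM − 311 min = 8:15 AM.
The digestion step starts at 8:15 AM + 276 min = 12:51 PM.
Imaging starts at 12:51 PM − 96 min = 11:15 AM.
Imaging starts at 11:15 AM and the wash step starts at 8:15 AM, so the wash step is first.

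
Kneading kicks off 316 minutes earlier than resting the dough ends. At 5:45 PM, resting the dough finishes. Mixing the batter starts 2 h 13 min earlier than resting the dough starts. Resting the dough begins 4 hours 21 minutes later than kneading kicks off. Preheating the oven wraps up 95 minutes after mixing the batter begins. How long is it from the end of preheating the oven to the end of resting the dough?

93 minutes

Kneading starts at 5:45 PM − 316 min = 12:29 PM.
Resting the dough starts at 12:29 PM + 261 min = 4:50 PM.
Mixing the batter starts at 4:50 PM − 133 min = 2:37 PM.
Preheating the oven ends at 2:37 PM + 95 min = 4:12 PM.
From 4:12 PM to 5:45 PM is 93 minutes.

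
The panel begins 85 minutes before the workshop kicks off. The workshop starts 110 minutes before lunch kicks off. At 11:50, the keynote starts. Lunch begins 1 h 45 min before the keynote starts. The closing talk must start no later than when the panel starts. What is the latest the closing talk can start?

Lunch starts at 11:50 − 105 min = 10:05.
The workshop starts at 10:05 − 110 min = 08:15.
The panel starts at 08:15 − 85 min = 06:50.
The closing talk is bounded by the panel, so the latest it can start is 06:50.

06:50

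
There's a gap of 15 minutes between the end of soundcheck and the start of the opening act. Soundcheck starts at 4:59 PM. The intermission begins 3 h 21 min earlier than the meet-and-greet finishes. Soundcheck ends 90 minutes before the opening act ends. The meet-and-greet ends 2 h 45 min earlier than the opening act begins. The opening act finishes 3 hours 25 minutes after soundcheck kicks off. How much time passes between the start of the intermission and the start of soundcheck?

236 minutes

The opening act ends at 4:59 PM + 205 min = 8:24 PM.
Soundcheck ends at 8:24 PM − 90 min = 6:54 PM.
The opening act starts at 6:54 PM + 15 min = 7:09 PM.
The meet-and-greet ends at 7:09 PM − 165 min = 4:24 PM.
The intermission starts at 4:24 PM − 201 min = 1:03 PM.
From 1:03 PM to 4:59 PM is 236 minutes.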